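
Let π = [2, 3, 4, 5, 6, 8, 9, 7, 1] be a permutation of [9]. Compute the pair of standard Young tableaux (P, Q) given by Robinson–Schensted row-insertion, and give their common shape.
P = [1, 3, 4, 5, 6, 7, 9] / [2] / [8];  Q = [1, 2, 3, 4, 5, 6, 7] / [8] / [9];  common shape = (7, 1, 1)

Row-insert the values π_1, π_2, … into P one at a time, bumping the leftmost entry strictly greater than the inserted value down to the next row. The recording tableau Q records, in position (i, j), the step at which that cell was added to P.
  Insert 2 (step 1): P = [2];  Q = [1]
  Insert 3 (step 2): P = [2, 3];  Q = [1, 2]
  Insert 4 (step 3): P = [2, 3, 4];  Q = [1, 2, 3]
  Insert 5 (step 4): P = [2, 3, 4, 5];  Q = [1, 2, 3, 4]
  Insert 6 (step 5): P = [2, 3, 4, 5, 6];  Q = [1, 2, 3, 4, 5]
  Insert 8 (step 6): P = [2, 3, 4, 5, 6, 8];  Q = [1, 2, 3, 4, 5, 6]
  Insert 9 (step 7): P = [2, 3, 4, 5, 6, 8, 9];  Q = [1, 2, 3, 4, 5, 6, 7]
  Insert 7 (step 8): P = [2, 3, 4, 5, 6, 7, 9] / [8];  Q = [1, 2, 3, 4, 5, 6, 7] / [8]
  Insert 1 (step 9): P = [1, 3, 4, 5, 6, 7, 9] / [2] / [8];  Q = [1, 2, 3, 4, 5, 6, 7] / [8] / [9]
Final shape: (7, 1, 1).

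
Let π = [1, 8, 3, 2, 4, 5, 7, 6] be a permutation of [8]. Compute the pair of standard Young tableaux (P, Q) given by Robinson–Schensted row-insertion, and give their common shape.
P = [1, 2, 4, 5, 6] / [3, 7] / [8];  Q = [1, 2, 5, 6, 7] / [3, 8] / [4];  common shape = (5, 2, 1)

Row-insert the values π_1, π_2, … into P one at a time, bumping the leftmost entry strictly greater than the inserted value down to the next row. The recording tableau Q records, in position (i, j), the step at which that cell was added to P.
  Insert 1 (step 1): P = [1];  Q = [1]
  Insert 8 (step 2): P = [1, 8];  Q = [1, 2]
  Insert 3 (step 3): P = [1, 3] / [8];  Q = [1, 2] / [3]
  Insert 2 (step 4): P = [1, 2] / [3] / [8];  Q = [1, 2] / [3] / [4]
  Insert 4 (step 5): P = [1, 2, 4] / [3] / [8];  Q = [1, 2, 5] / [3] / [4]
  Insert 5 (step 6): P = [1, 2, 4, 5] / [3] / [8];  Q = [1, 2, 5, 6] / [3] / [4]
  Insert 7 (step 7): P = [1, 2, 4, 5, 7] / [3] / [8];  Q = [1, 2, 5, 6, 7] / [3] / [4]
  Insert 6 (step 8): P = [1, 2, 4, 5, 6] / [3, 7] / [8];  Q = [1, 2, 5, 6, 7] / [3, 8] / [4]
Final shape: (5, 2, 1).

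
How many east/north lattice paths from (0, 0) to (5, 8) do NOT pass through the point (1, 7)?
Number of paths = 1247

Total paths from (0, 0) to (5, 8): C(13, 5) = 1287. Paths through (1, 7): (paths (0, 0) → (1, 7)) × (paths (1, 7) → (5, 8)) = C(8, 1) · C(5, 4) = 8 · 5 = 40. Avoidance count = 1287 − 40 = 1247.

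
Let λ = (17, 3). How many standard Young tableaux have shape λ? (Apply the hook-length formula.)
# SYT of shape (17, 3) = 950

Hook-length formula: f^λ = n! / Π hook(c), product over all cells c of the Young diagram. For λ = (17, 3), n = 20 boxes. Hook lengths by row (left-to-right, top-to-bottom): [18, 17, 16, 14, 13, 12, 11, 10, 9, 8, 7, 6, 5, 4, 3, 2, 1]; [3, 2, 1]. Product of hooks = 2560949482291200. So f^λ = 20! / 2560949482291200 = 2432902008176640000 / 2560949482291200 = 950.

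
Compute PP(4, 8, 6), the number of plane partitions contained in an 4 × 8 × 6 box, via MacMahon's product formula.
PP(4, 8, 6) = 90474964580

Evaluate the triple product over i = 1..4, j = 1..8, k = 1..6. The factors are (2/1) · (3/2) · (4/3) · (5/4) · (6/5) · (7/6) · (3/2) · (4/3) · … (192 factors total). The numerators and denominators telescope so the product is an integer; carrying out the multiplication exactly gives PP(4, 8, 6) = 90474964580.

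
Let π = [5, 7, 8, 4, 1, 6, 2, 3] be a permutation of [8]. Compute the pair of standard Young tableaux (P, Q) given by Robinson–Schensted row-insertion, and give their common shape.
P = [1, 2, 3] / [4, 6, 8] / [5, 7];  Q = [1, 2, 3] / [4, 6, 8] / [5, 7];  common shape = (3, 3, 2)

Row-insert the values π_1, π_2, … into P one at a time, bumping the leftmost entry strictly greater than the inserted value down to the next row. The recording tableau Q records, in position (i, j), the step at which that cell was added to P.
  Insert 5 (step 1): P = [5];  Q = [1]
  Insert 7 (step 2): P = [5, 7];  Q = [1, 2]
  Insert 8 (step 3): P = [5, 7, 8];  Q = [1, 2, 3]
  Insert 4 (step 4): P = [4, 7, 8] / [5];  Q = [1, 2, 3] / [4]
  Insert 1 (step 5): P = [1, 7, 8] / [4] / [5];  Q = [1, 2, 3] / [4] / [5]
  Insert 6 (step 6): P = [1, 6, 8] / [4, 7] / [5];  Q = [1, 2, 3] / [4, 6] / [5]
  Insert 2 (step 7): P = [1, 2, 8] / [4, 6] / [5, 7];  Q = [1, 2, 3] / [4, 6] / [5, 7]
  Insert 3 (step 8): P = [1, 2, 3] / [4, 6, 8] / [5, 7];  Q = [1, 2, 3] / [4, 6, 8] / [5, 7]
Final shape: (3, 3, 2).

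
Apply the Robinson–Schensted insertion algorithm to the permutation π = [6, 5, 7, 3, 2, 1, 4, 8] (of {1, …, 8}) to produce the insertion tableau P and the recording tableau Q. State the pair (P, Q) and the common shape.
P = [1, 4, 8] / [2, 7] / [3] / [5] / [6];  Q = [1, 3, 8] / [2, 7] / [4] / [5] / [6];  common shape = (3, 2, 1, 1, 1)

Row-insert the values π_1, π_2, … into P one at a time, bumping the leftmost entry strictly greater than the inserted value down to the next row. The recording tableau Q records, in position (i, j), the step at which that cell was added to P.
  Insert 6 (step 1): P = [6];  Q = [1]
  Insert 5 (step 2): P = [5] / [6];  Q = [1] / [2]
  Insert 7 (step 3): P = [5, 7] / [6];  Q = [1, 3] / [2]
  Insert 3 (step 4): P = [3, 7] / [5] / [6];  Q = [1, 3] / [2] / [4]
  Insert 2 (step 5): P = [2, 7] / [3] / [5] / [6];  Q = [1, 3] / [2] / [4] / [5]
  Insert 1 (step 6): P = [1, 7] / [2] / [3] / [5] / [6];  Q = [1, 3] / [2] / [4] / [5] / [6]
  Insert 4 (step 7): P = [1, 4] / [2, 7] / [3] / [5] / [6];  Q = [1, 3] / [2, 7] / [4] / [5] / [6]
  Insert 8 (step 8): P = [1, 4, 8] / [2, 7] / [3] / [5] / [6];  Q = [1, 3, 8] / [2, 7] / [4] / [5] / [6]
Final shape: (3, 2, 1, 1, 1).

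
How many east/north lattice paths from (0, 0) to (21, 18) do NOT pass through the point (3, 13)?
Number of paths = 62340300550

Total paths from (0, 0) to (21, 18): C(39, 21) = 62359143990. Paths through (3, 13): (paths (0, 0) → (3, 13)) × (paths (3, 13) → (21, 18)) = C(16, 3) · C(23, 18) = 560 · 33649 = 18843440. Avoidance count = 62359143990 − 18843440 = 62340300550.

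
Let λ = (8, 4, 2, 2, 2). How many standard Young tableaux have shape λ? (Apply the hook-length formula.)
# SYT of shape (8, 4, 2, 2, 2) = 3978000

Hook-length formula: f^λ = n! / Π hook(c), product over all cells c of the Young diagram. For λ = (8, 4, 2, 2, 2), n = 18 boxes. Hook lengths by row (left-to-right, top-to-bottom): [12, 11, 7, 6, 4, 3, 2, 1]; [7, 6, 2, 1]; [4, 3]; [3, 2]; [2, 1]. Product of hooks = 1609445376. So f^λ = 18! / 1609445376 = 6402373705728000 / 1609445376 = 3978000.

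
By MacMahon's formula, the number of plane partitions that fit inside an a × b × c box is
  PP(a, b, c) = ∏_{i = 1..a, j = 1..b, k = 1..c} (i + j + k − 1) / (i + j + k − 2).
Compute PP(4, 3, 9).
PP(4, 3, 9) = 13026013

Evaluate the triple product over i = 1..4, j = 1..3, k = 1..9. The factors are (2/1) · (3/2) · (4/3) · (5/4) · (6/5) · (7/6) · (8/7) · (9/8) · … (108 factors total). The numerators and denominators telescope so the product is an integer; carrying out the multiplication exactly gives PP(4, 3, 9) = 13026013.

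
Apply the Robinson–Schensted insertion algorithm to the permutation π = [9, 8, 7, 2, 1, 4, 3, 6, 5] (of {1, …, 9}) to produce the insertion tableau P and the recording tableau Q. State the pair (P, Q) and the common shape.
P = [1, 3, 5] / [2, 4, 6] / [7] / [8] / [9];  Q = [1, 6, 8] / [2, 7, 9] / [3] / [4] / [5];  common shape = (3, 3, 1, 1, 1)

Row-insert the values π_1, π_2, … into P one at a time, bumping the leftmost entry strictly greater than the inserted value down to the next row. The recording tableau Q records, in position (i, j), the step at which that cell was added to P.
  Insert 9 (step 1): P = [9];  Q = [1]
  Insert 8 (step 2): P = [8] / [9];  Q = [1] / [2]
  Insert 7 (step 3): P = [7] / [8] / [9];  Q = [1] / [2] / [3]
  Insert 2 (step 4): P = [2] / [7] / [8] / [9];  Q = [1] / [2] / [3] / [4]
  Insert 1 (step 5): P = [1] / [2] / [7] / [8] / [9];  Q = [1] / [2] / [3] / [4] / [5]
  Insert 4 (step 6): P = [1, 4] / [2] / [7] / [8] / [9];  Q = [1, 6] / [2] / [3] / [4] / [5]
  Insert 3 (step 7): P = [1, 3] / [2, 4] / [7] / [8] / [9];  Q = [1, 6] / [2, 7] / [3] / [4] / [5]
  Insert 6 (step 8): P = [1, 3, 6] / [2, 4] / [7] / [8] / [9];  Q = [1, 6, 8] / [2, 7] / [3] / [4] / [5]
  Insert 5 (step 9): P = [1, 3, 5] / [2, 4, 6] / [7] / [8] / [9];  Q = [1, 6, 8] / [2, 7, 9] / [3] / [4] / [5]
Final shape: (3, 3, 1, 1, 1).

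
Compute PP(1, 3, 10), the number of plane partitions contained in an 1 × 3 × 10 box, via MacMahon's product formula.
PP(1, 3, 10) = 286

Evaluate the triple product over i = 1..1, j = 1..3, k = 1..10. The factors are (2/1) · (3/2) · (4/3) · (5/4) · (6/5) · (7/6) · (8/7) · (9/8) · … (30 factors total). The numerators and denominators telescope so the product is an integer; carrying out the multiplication exactly gives PP(1, 3, 10) = 286.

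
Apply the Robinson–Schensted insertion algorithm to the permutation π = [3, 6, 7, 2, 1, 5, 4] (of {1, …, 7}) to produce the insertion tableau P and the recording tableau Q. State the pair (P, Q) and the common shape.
P = [1, 4, 7] / [2, 5] / [3, 6];  Q = [1, 2, 3] / [4, 6] / [5, 7];  common shape = (3, 2, 2)

Row-insert the values π_1, π_2, … into P one at a time, bumping the leftmost entry strictly greater than the inserted value down to the next row. The recording tableau Q records, in position (i, j), the step at which that cell was added to P.
  Insert 3 (step 1): P = [3];  Q = [1]
  Insert 6 (step 2): P = [3, 6];  Q = [1, 2]
  Insert 7 (step 3): P = [3, 6, 7];  Q = [1, 2, 3]
  Insert 2 (step 4): P = [2, 6, 7] / [3];  Q = [1, 2, 3] / [4]
  Insert 1 (step 5): P = [1, 6, 7] / [2] / [3];  Q = [1, 2, 3] / [4] / [5]
  Insert 5 (step 6): P = [1, 5, 7] / [2, 6] / [3];  Q = [1, 2, 3] / [4, 6] / [5]
  Insert 4 (step 7): P = [1, 4, 7] / [2, 5] / [3, 6];  Q = [1, 2, 3] / [4, 6] / [5, 7]
Final shape: (3, 2, 2).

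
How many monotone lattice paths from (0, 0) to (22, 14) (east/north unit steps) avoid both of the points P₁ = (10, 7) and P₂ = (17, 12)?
Number of paths = 2049995877

Inclusion–exclusion. Total paths: C(36, 22) = 3796297200. Through P₁: C(17, 10)·C(19, 12) = 979945824. Through P₂: C(29, 17)·C(7, 5) = 1089814635. Since P₁ is strictly southwest of P₂, a monotone path through both must visit P₁ then P₂; paths through both = C(17, 10)·C(12, 7)·C(7, 5) = 323459136. Avoid both = 3796297200 − 979945824 − 1089814635 + 323459136 = 2049995877.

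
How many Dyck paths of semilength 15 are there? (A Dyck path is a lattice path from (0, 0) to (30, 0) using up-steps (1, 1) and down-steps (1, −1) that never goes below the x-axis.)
C_15 = 9694845

These Dyck paths are counted by the Catalan number C_n = (1/(n + 1)) · C(2n, n). For n = 15: C_15 = (1/16) · C(30, 15) = 155117520/16 = 9694845.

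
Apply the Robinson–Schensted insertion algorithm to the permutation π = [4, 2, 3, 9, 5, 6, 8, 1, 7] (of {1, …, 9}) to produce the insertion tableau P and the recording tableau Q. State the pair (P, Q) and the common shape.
P = [1, 3, 5, 6, 7] / [2, 8] / [4, 9];  Q = [1, 3, 4, 6, 7] / [2, 5] / [8, 9];  common shape = (5, 2, 2)

Row-insert the values π_1, π_2, … into P one at a time, bumping the leftmost entry strictly greater than the inserted value down to the next row. The recording tableau Q records, in position (i, j), the step at which that cell was added to P.
  Insert 4 (step 1): P = [4];  Q = [1]
  Insert 2 (step 2): P = [2] / [4];  Q = [1] / [2]
  Insert 3 (step 3): P = [2, 3] / [4];  Q = [1, 3] / [2]
  Insert 9 (step 4): P = [2, 3, 9] / [4];  Q = [1, 3, 4] / [2]
  Insert 5 (step 5): P = [2, 3, 5] / [4, 9];  Q = [1, 3, 4] / [2, 5]
  Insert 6 (step 6): P = [2, 3, 5, 6] / [4, 9];  Q = [1, 3, 4, 6] / [2, 5]
  Insert 8 (step 7): P = [2, 3, 5, 6, 8] / [4, 9];  Q = [1, 3, 4, 6, 7] / [2, 5]
  Insert 1 (step 8): P = [1, 3, 5, 6, 8] / [2, 9] / [4];  Q = [1, 3, 4, 6, 7] / [2, 5] / [8]
  Insert 7 (step 9): P = [1, 3, 5, 6, 7] / [2, 8] / [4, 9];  Q = [1, 3, 4, 6, 7] / [2, 5] / [8, 9]
Final shape: (5, 2, 2).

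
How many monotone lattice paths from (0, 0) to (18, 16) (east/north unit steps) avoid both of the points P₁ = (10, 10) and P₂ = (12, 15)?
Number of paths = 1554611274

Inclusion–exclusion. Total paths: C(34, 18) = 2203961430. Through P₁: C(20, 10)·C(14, 8) = 554822268. Through P₂: C(27, 12)·C(7, 6) = 121687020. Since P₁ is strictly southwest of P₂, a monotone path through both must visit P₁ then P₂; paths through both = C(20, 10)·C(7, 2)·C(7, 6) = 27159132. Avoid both = 2203961430 − 554822268 − 121687020 + 27159132 = 1554611274.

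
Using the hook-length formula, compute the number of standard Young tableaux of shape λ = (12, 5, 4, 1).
# SYT of shape (12, 5, 4, 1) = 76403712

Hook-length formula: f^λ = n! / Π hook(c), product over all cells c of the Young diagram. For λ = (12, 5, 4, 1), n = 22 boxes. Hook lengths by row (left-to-right, top-to-bottom): [15, 13, 12, 11, 9, 7, 6, 5, 4, 3, 2, 1]; [7, 5, 4, 3, 1]; [5, 3, 2, 1]; [1]. Product of hooks = 14711336640000. So f^λ = 22! / 14711336640000 = 1124000727777607680000 / 14711336640000 = 76403712.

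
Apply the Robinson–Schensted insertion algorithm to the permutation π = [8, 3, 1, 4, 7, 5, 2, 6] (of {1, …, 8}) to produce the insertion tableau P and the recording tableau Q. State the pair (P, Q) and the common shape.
P = [1, 2, 5, 6] / [3, 4] / [7] / [8];  Q = [1, 4, 5, 8] / [2, 6] / [3] / [7];  common shape = (4, 2, 1, 1)

Row-insert the values π_1, π_2, … into P one at a time, bumping the leftmost entry strictly greater than the inserted value down to the next row. The recording tableau Q records, in position (i, j), the step at which that cell was added to P.
  Insert 8 (step 1): P = [8];  Q = [1]
  Insert 3 (step 2): P = [3] / [8];  Q = [1] / [2]
  Insert 1 (step 3): P = [1] / [3] / [8];  Q = [1] / [2] / [3]
  Insert 4 (step 4): P = [1, 4] / [3] / [8];  Q = [1, 4] / [2] / [3]
  Insert 7 (step 5): P = [1, 4, 7] / [3] / [8];  Q = [1, 4, 5] / [2] / [3]
  Insert 5 (step 6): P = [1, 4, 5] / [3, 7] / [8];  Q = [1, 4, 5] / [2, 6] / [3]
  Insert 2 (step 7): P = [1, 2, 5] / [3, 4] / [7] / [8];  Q = [1, 4, 5] / [2, 6] / [3] / [7]
  Insert 6 (step 8): P = [1, 2, 5, 6] / [3, 4] / [7] / [8];  Q = [1, 4, 5, 8] / [2, 6] / [3] / [7]
Final shape: (4, 2, 1, 1).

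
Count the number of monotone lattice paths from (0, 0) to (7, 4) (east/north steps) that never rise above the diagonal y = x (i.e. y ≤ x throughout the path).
Number of paths = 165

By the reflection principle (André's argument), the number of monotone paths to (7, 4) with n ≤ m that never go above y = x is C(11, 7) − C(11, 8) = 330 − 165 = 165.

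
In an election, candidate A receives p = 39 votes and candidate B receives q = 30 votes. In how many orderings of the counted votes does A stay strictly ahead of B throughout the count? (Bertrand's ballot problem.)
Strict-lead orderings = 4125297395638025376

Total orderings of the 69 votes with 39 for A: C(69, 39) = 31627280033224861216. By the Bertrand ballot formula (Cycle Lemma / reflection principle), the number of orderings in which A is strictly ahead of B throughout is (p − q)/(p + q) · C(p + q, p) = (39 − 30)/(39 + 30) · 31627280033224861216 = 4125297395638025376.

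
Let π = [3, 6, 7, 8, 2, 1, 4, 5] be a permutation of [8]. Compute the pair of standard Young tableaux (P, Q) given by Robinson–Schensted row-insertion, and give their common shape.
P = [1, 4, 5, 8] / [2, 6, 7] / [3];  Q = [1, 2, 3, 4] / [5, 7, 8] / [6];  common shape = (4, 3, 1)

Row-insert the values π_1, π_2, … into P one at a time, bumping the leftmost entry strictly greater than the inserted value down to the next row. The recording tableau Q records, in position (i, j), the step at which that cell was added to P.
  Insert 3 (step 1): P = [3];  Q = [1]
  Insert 6 (step 2): P = [3, 6];  Q = [1, 2]
  Insert 7 (step 3): P = [3, 6, 7];  Q = [1, 2, 3]
  Insert 8 (step 4): P = [3, 6, 7, 8];  Q = [1, 2, 3, 4]
  Insert 2 (step 5): P = [2, 6, 7, 8] / [3];  Q = [1, 2, 3, 4] / [5]
  Insert 1 (step 6): P = [1, 6, 7, 8] / [2] / [3];  Q = [1, 2, 3, 4] / [5] / [6]
  Insert 4 (step 7): P = [1, 4, 7, 8] / [2, 6] / [3];  Q = [1, 2, 3, 4] / [5, 7] / [6]
  Insert 5 (step 8): P = [1, 4, 5, 8] / [2, 6, 7] / [3];  Q = [1, 2, 3, 4] / [5, 7, 8] / [6]
Final shape: (4, 3, 1).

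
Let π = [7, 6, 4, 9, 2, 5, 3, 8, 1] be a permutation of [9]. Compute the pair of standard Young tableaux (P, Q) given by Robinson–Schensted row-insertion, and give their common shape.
P = [1, 3, 8] / [2, 5] / [4, 9] / [6] / [7];  Q = [1, 4, 8] / [2, 6] / [3, 7] / [5] / [9];  common shape = (3, 2, 2, 1, 1)

Row-insert the values π_1, π_2, … into P one at a time, bumping the leftmost entry strictly greater than the inserted value down to the next row. The recording tableau Q records, in position (i, j), the step at which that cell was added to P.
  Insert 7 (step 1): P = [7];  Q = [1]
  Insert 6 (step 2): P = [6] / [7];  Q = [1] / [2]
  Insert 4 (step 3): P = [4] / [6] / [7];  Q = [1] / [2] / [3]
  Insert 9 (step 4): P = [4, 9] / [6] / [7];  Q = [1, 4] / [2] / [3]
  Insert 2 (step 5): P = [2, 9] / [4] / [6] / [7];  Q = [1, 4] / [2] / [3] / [5]
  Insert 5 (step 6): P = [2, 5] / [4, 9] / [6] / [7];  Q = [1, 4] / [2, 6] / [3] / [5]
  Insert 3 (step 7): P = [2, 3] / [4, 5] / [6, 9] / [7];  Q = [1, 4] / [2, 6] / [3, 7] / [5]
  Insert 8 (step 8): P = [2, 3, 8] / [4, 5] / [6, 9] / [7];  Q = [1, 4, 8] / [2, 6] / [3, 7] / [5]
  Insert 1 (step 9): P = [1, 3, 8] / [2, 5] / [4, 9] / [6] / [7];  Q = [1, 4, 8] / [2, 6] / [3, 7] / [5] / [9]
Final shape: (3, 2, 2, 1, 1).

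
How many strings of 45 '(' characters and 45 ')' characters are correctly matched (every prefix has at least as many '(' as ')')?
C_45 = 2257117854077248073253720

These balanced parentheses are counted by the Catalan number C_n = (1/(n + 1)) · C(2n, n). For n = 45: C_45 = (1/46) · C(90, 45) = 103827421287553411369671120/46 = 2257117854077248073253720.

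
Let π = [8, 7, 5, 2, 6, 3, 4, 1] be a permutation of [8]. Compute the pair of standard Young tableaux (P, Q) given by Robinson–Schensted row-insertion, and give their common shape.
P = [1, 3, 4] / [2, 6] / [5] / [7] / [8];  Q = [1, 5, 7] / [2, 6] / [3] / [4] / [8];  common shape = (3, 2, 1, 1, 1)

Row-insert the values π_1, π_2, … into P one at a time, bumping the leftmost entry strictly greater than the inserted value down to the next row. The recording tableau Q records, in position (i, j), the step at which that cell was added to P.
  Insert 8 (step 1): P = [8];  Q = [1]
  Insert 7 (step 2): P = [7] / [8];  Q = [1] / [2]
  Insert 5 (step 3): P = [5] / [7] / [8];  Q = [1] / [2] / [3]
  Insert 2 (step 4): P = [2] / [5] / [7] / [8];  Q = [1] / [2] / [3] / [4]
  Insert 6 (step 5): P = [2, 6] / [5] / [7] / [8];  Q = [1, 5] / [2] / [3] / [4]
  Insert 3 (step 6): P = [2, 3] / [5, 6] / [7] / [8];  Q = [1, 5] / [2, 6] / [3] / [4]
  Insert 4 (step 7): P = [2, 3, 4] / [5, 6] / [7] / [8];  Q = [1, 5, 7] / [2, 6] / [3] / [4]
  Insert 1 (step 8): P = [1, 3, 4] / [2, 6] / [5] / [7] / [8];  Q = [1, 5, 7] / [2, 6] / [3] / [4] / [8]
Final shape: (3, 2, 1, 1, 1).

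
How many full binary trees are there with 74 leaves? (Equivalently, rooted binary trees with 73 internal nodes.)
C_73 = 79463489365077377841208237632349268884500

These full binary trees are counted by the Catalan number C_n = (1/(n + 1)) · C(2n, n). For n = 73: C_73 = (1/74) · C(146, 73) = 5880298213015725960249409584793845897453000/74 = 79463489365077377841208237632349268884500.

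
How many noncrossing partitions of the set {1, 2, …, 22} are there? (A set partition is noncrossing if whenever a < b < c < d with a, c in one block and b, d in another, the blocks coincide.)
C_22 = 91482563640

These noncrossing partitions are counted by the Catalan number C_n = (1/(n + 1)) · C(2n, n). For n = 22: C_22 = (1/23) · C(44, 22) = 2104098963720/23 = 91482563640.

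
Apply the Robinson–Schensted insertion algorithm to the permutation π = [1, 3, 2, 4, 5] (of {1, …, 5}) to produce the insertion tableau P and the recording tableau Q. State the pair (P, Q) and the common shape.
P = [1, 2, 4, 5] / [3];  Q = [1, 2, 4, 5] / [3];  common shape = (4, 1)

Row-insert the values π_1, π_2, … into P one at a time, bumping the leftmost entry strictly greater than the inserted value down to the next row. The recording tableau Q records, in position (i, j), the step at which that cell was added to P.
  Insert 1 (step 1): P = [1];  Q = [1]
  Insert 3 (step 2): P = [1, 3];  Q = [1, 2]
  Insert 2 (step 3): P = [1, 2] / [3];  Q = [1, 2] / [3]
  Insert 4 (step 4): P = [1, 2, 4] / [3];  Q = [1, 2, 4] / [3]
  Insert 5 (step 5): P = [1, 2, 4, 5] / [3];  Q = [1, 2, 4, 5] / [3]
Final shape: (4, 1).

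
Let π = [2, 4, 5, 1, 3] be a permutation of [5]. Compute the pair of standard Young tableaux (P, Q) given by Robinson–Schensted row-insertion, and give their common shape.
P = [1, 3, 5] / [2, 4];  Q = [1, 2, 3] / [4, 5];  common shape = (3, 2)

Row-insert the values π_1, π_2, … into P one at a time, bumping the leftmost entry strictly greater than the inserted value down to the next row. The recording tableau Q records, in position (i, j), the step at which that cell was added to P.
  Insert 2 (step 1): P = [2];  Q = [1]
  Insert 4 (step 2): P = [2, 4];  Q = [1, 2]
  Insert 5 (step 3): P = [2, 4, 5];  Q = [1, 2, 3]
  Insert 1 (step 4): P = [1, 4, 5] / [2];  Q = [1, 2, 3] / [4]
  Insert 3 (step 5): P = [1, 3, 5] / [2, 4];  Q = [1, 2, 3] / [4, 5]
Final shape: (3, 2).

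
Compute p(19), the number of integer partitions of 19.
p(19) = 490

Compute p(n) via the recurrence p(n, m) = p(n, m−1) + p(n−m, m), where p(n, m) counts partitions of n with all parts ≤ m and p(n) = p(n, n). The base cases are p(0, m) = 1 and p(n, 0) = 0 for n > 0. Filling the table yields p(19) = 490. (Euler's pentagonal recurrence is an alternative.)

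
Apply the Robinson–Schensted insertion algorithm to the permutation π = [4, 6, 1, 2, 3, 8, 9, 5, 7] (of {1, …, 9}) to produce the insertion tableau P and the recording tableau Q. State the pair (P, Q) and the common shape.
P = [1, 2, 3, 5, 7] / [4, 6, 8, 9];  Q = [1, 2, 5, 6, 7] / [3, 4, 8, 9];  common shape = (5, 4)

Row-insert the values π_1, π_2, … into P one at a time, bumping the leftmost entry strictly greater than the inserted value down to the next row. The recording tableau Q records, in position (i, j), the step at which that cell was added to P.
  Insert 4 (step 1): P = [4];  Q = [1]
  Insert 6 (step 2): P = [4, 6];  Q = [1, 2]
  Insert 1 (step 3): P = [1, 6] / [4];  Q = [1, 2] / [3]
  Insert 2 (step 4): P = [1, 2] / [4, 6];  Q = [1, 2] / [3, 4]
  Insert 3 (step 5): P = [1, 2, 3] / [4, 6];  Q = [1, 2, 5] / [3, 4]
  Insert 8 (step 6): P = [1, 2, 3, 8] / [4, 6];  Q = [1, 2, 5, 6] / [3, 4]
  Insert 9 (step 7): P = [1, 2, 3, 8, 9] / [4, 6];  Q = [1, 2, 5, 6, 7] / [3, 4]
  Insert 5 (step 8): P = [1, 2, 3, 5, 9] / [4, 6, 8];  Q = [1, 2, 5, 6, 7] / [3, 4, 8]
  Insert 7 (step 9): P = [1, 2, 3, 5, 7] / [4, 6, 8, 9];  Q = [1, 2, 5, 6, 7] / [3, 4, 8, 9]
Final shape: (5, 4).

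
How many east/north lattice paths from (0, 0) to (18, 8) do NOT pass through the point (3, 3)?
Number of paths = 1252195

Total paths from (0, 0) to (18, 8): C(26, 18) = 1562275. Paths through (3, 3): (paths (0, 0) → (3, 3)) × (paths (3, 3) → (18, 8)) = C(6, 3) · C(20, 15) = 20 · 15504 = 310080. Avoidance count = 1562275 − 310080 = 1252195.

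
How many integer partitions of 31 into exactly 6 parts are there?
p(31, 6 parts) = 612

Partitions of n into exactly k parts are in bijection with partitions of n − k into at most k parts (subtract 1 from each part). So p(31, exactly 6) = p(25, parts ≤ 6). Computing via the recurrence p(m, j) = p(m, j−1) + p(m−j, j) gives 612.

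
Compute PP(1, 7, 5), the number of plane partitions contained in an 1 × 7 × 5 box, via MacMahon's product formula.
PP(1, 7, 5) = 792

Evaluate the triple product over i = 1..1, j = 1..7, k = 1..5. The factors are (2/1) · (3/2) · (4/3) · (5/4) · (6/5) · (3/2) · (4/3) · (5/4) · … (35 factors total). The numerators and denominators telescope so the product is an integer; carrying out the multiplication exactly gives PP(1, 7, 5) = 792.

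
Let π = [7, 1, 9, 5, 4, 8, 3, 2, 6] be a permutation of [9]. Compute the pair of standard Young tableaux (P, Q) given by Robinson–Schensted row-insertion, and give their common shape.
P = [1, 2, 6] / [3, 8] / [4, 9] / [5] / [7];  Q = [1, 3, 6] / [2, 4] / [5, 9] / [7] / [8];  common shape = (3, 2, 2, 1, 1)

Row-insert the values π_1, π_2, … into P one at a time, bumping the leftmost entry strictly greater than the inserted value down to the next row. The recording tableau Q records, in position (i, j), the step at which that cell was added to P.
  Insert 7 (step 1): P = [7];  Q = [1]
  Insert 1 (step 2): P = [1] / [7];  Q = [1] / [2]
  Insert 9 (step 3): P = [1, 9] / [7];  Q = [1, 3] / [2]
  Insert 5 (step 4): P = [1, 5] / [7, 9];  Q = [1, 3] / [2, 4]
  Insert 4 (step 5): P = [1, 4] / [5, 9] / [7];  Q = [1, 3] / [2, 4] / [5]
  Insert 8 (step 6): P = [1, 4, 8] / [5, 9] / [7];  Q = [1, 3, 6] / [2, 4] / [5]
  Insert 3 (step 7): P = [1, 3, 8] / [4, 9] / [5] / [7];  Q = [1, 3, 6] / [2, 4] / [5] / [7]
  Insert 2 (step 8): P = [1, 2, 8] / [3, 9] / [4] / [5] / [7];  Q = [1, 3, 6] / [2, 4] / [5] / [7] / [8]
  Insert 6 (step 9): P = [1, 2, 6] / [3, 8] / [4, 9] / [5] / [7];  Q = [1, 3, 6] / [2, 4] / [5, 9] / [7] / [8]
Final shape: (3, 2, 2, 1, 1).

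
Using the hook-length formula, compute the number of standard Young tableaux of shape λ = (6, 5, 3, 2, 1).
# SYT of shape (6, 5, 3, 2, 1) = 3573570

Hook-length formula: f^λ = n! / Π hook(c), product over all cells c of the Young diagram. For λ = (6, 5, 3, 2, 1), n = 17 boxes. Hook lengths by row (left-to-right, top-to-bottom): [10, 8, 6, 4, 3, 1]; [8, 6, 4, 2, 1]; [5, 3, 1]; [3, 1]; [1]. Product of hooks = 99532800. So f^λ = 17! / 99532800 = 355687428096000 / 99532800 = 3573570.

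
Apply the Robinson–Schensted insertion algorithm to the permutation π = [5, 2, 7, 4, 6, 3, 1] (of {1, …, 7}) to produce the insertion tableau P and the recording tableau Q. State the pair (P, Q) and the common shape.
P = [1, 3, 6] / [2, 7] / [4] / [5];  Q = [1, 3, 5] / [2, 4] / [6] / [7];  common shape = (3, 2, 1, 1)

Row-insert the values π_1, π_2, … into P one at a time, bumping the leftmost entry strictly greater than the inserted value down to the next row. The recording tableau Q records, in position (i, j), the step at which that cell was added to P.
  Insert 5 (step 1): P = [5];  Q = [1]
  Insert 2 (step 2): P = [2] / [5];  Q = [1] / [2]
  Insert 7 (step 3): P = [2, 7] / [5];  Q = [1, 3] / [2]
  Insert 4 (step 4): P = [2, 4] / [5, 7];  Q = [1, 3] / [2, 4]
  Insert 6 (step 5): P = [2, 4, 6] / [5, 7];  Q = [1, 3, 5] / [2, 4]
  Insert 3 (step 6): P = [2, 3, 6] / [4, 7] / [5];  Q = [1, 3, 5] / [2, 4] / [6]
  Insert 1 (step 7): P = [1, 3, 6] / [2, 7] / [4] / [5];  Q = [1, 3, 5] / [2, 4] / [6] / [7]
Final shape: (3, 2, 1, 1).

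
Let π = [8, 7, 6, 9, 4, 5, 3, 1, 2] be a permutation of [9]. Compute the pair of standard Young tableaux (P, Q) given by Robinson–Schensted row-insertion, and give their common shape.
P = [1, 2] / [3, 5] / [4, 9] / [6] / [7] / [8];  Q = [1, 4] / [2, 6] / [3, 9] / [5] / [7] / [8];  common shape = (2, 2, 2, 1, 1, 1)

Row-insert the values π_1, π_2, … into P one at a time, bumping the leftmost entry strictly greater than the inserted value down to the next row. The recording tableau Q records, in position (i, j), the step at which that cell was added to P.
  Insert 8 (step 1): P = [8];  Q = [1]
  Insert 7 (step 2): P = [7] / [8];  Q = [1] / [2]
  Insert 6 (step 3): P = [6] / [7] / [8];  Q = [1] / [2] / [3]
  Insert 9 (step 4): P = [6, 9] / [7] / [8];  Q = [1, 4] / [2] / [3]
  Insert 4 (step 5): P = [4, 9] / [6] / [7] / [8];  Q = [1, 4] / [2] / [3] / [5]
  Insert 5 (step 6): P = [4, 5] / [6, 9] / [7] / [8];  Q = [1, 4] / [2, 6] / [3] / [5]
  Insert 3 (step 7): P = [3, 5] / [4, 9] / [6] / [7] / [8];  Q = [1, 4] / [2, 6] / [3] / [5] / [7]
  Insert 1 (step 8): P = [1, 5] / [3, 9] / [4] / [6] / [7] / [8];  Q = [1, 4] / [2, 6] / [3] / [5] / [7] / [8]
  Insert 2 (step 9): P = [1, 2] / [3, 5] / [4, 9] / [6] / [7] / [8];  Q = [1, 4] / [2, 6] / [3, 9] / [5] / [7] / [8]
Final shape: (2, 2, 2, 1, 1, 1).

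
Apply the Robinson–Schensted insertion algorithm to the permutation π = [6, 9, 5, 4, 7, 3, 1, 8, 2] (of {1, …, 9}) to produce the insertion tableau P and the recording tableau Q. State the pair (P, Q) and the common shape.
P = [1, 2, 8] / [3, 7] / [4, 9] / [5] / [6];  Q = [1, 2, 8] / [3, 5] / [4, 9] / [6] / [7];  common shape = (3, 2, 2, 1, 1)

Row-insert the values π_1, π_2, … into P one at a time, bumping the leftmost entry strictly greater than the inserted value down to the next row. The recording tableau Q records, in position (i, j), the step at which that cell was added to P.
  Insert 6 (step 1): P = [6];  Q = [1]
  Insert 9 (step 2): P = [6, 9];  Q = [1, 2]
  Insert 5 (step 3): P = [5, 9] / [6];  Q = [1, 2] / [3]
  Insert 4 (step 4): P = [4, 9] / [5] / [6];  Q = [1, 2] / [3] / [4]
  Insert 7 (step 5): P = [4, 7] / [5, 9] / [6];  Q = [1, 2] / [3, 5] / [4]
  Insert 3 (step 6): P = [3, 7] / [4, 9] / [5] / [6];  Q = [1, 2] / [3, 5] / [4] / [6]
  Insert 1 (step 7): P = [1, 7] / [3, 9] / [4] / [5] / [6];  Q = [1, 2] / [3, 5] / [4] / [6] / [7]
  Insert 8 (step 8): P = [1, 7, 8] / [3, 9] / [4] / [5] / [6];  Q = [1, 2, 8] / [3, 5] / [4] / [6] / [7]
  Insert 2 (step 9): P = [1, 2, 8] / [3, 7] / [4, 9] / [5] / [6];  Q = [1, 2, 8] / [3, 5] / [4, 9] / [6] / [7]
Final shape: (3, 2, 2, 1, 1).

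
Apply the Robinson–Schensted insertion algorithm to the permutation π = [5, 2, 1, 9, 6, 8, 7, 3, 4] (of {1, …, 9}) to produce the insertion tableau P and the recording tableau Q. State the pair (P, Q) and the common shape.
P = [1, 3, 4] / [2, 6, 7] / [5, 8] / [9];  Q = [1, 4, 6] / [2, 5, 9] / [3, 7] / [8];  common shape = (3, 3, 2, 1)

Row-insert the values π_1, π_2, … into P one at a time, bumping the leftmost entry strictly greater than the inserted value down to the next row. The recording tableau Q records, in position (i, j), the step at which that cell was added to P.
  Insert 5 (step 1): P = [5];  Q = [1]
  Insert 2 (step 2): P = [2] / [5];  Q = [1] / [2]
  Insert 1 (step 3): P = [1] / [2] / [5];  Q = [1] / [2] / [3]
  Insert 9 (step 4): P = [1, 9] / [2] / [5];  Q = [1, 4] / [2] / [3]
  Insert 6 (step 5): P = [1, 6] / [2, 9] / [5];  Q = [1, 4] / [2, 5] / [3]
  Insert 8 (step 6): P = [1, 6, 8] / [2, 9] / [5];  Q = [1, 4, 6] / [2, 5] / [3]
  Insert 7 (step 7): P = [1, 6, 7] / [2, 8] / [5, 9];  Q = [1, 4, 6] / [2, 5] / [3, 7]
  Insert 3 (step 8): P = [1, 3, 7] / [2, 6] / [5, 8] / [9];  Q = [1, 4, 6] / [2, 5] / [3, 7] / [8]
  Insert 4 (step 9): P = [1, 3, 4] / [2, 6, 7] / [5, 8] / [9];  Q = [1, 4, 6] / [2, 5, 9] / [3, 7] / [8]
Final shape: (3, 3, 2, 1).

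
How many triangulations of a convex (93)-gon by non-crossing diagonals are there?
C_91 = 3935312233584004685417853572763349509774031680023800

These polygon triangulations are counted by the Catalan number C_n = (1/(n + 1)) · C(2n, n). For n = 91: C_91 = (1/92) · C(182, 91) = 362048725489728431058442528694228154899210914562189600/92 = 3935312233584004685417853572763349509774031680023800.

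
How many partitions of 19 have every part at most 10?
p(19, parts ≤ 10) = 423

Use the recurrence p(n, m) = p(n, m−1) + p(n−m, m): either the largest part is < m (count p(n, m−1)) or the largest part is exactly m (remove one copy of m, count p(n−m, m)). With p(0, ·) = 1 this gives p(19, parts ≤ 10) = 423. (By conjugating Young diagrams, this also counts partitions of 19 into at most 10 parts.)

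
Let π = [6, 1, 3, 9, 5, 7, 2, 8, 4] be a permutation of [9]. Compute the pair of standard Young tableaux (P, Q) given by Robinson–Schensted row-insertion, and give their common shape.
P = [1, 2, 4, 7, 8] / [3, 5] / [6, 9];  Q = [1, 3, 4, 6, 8] / [2, 5] / [7, 9];  common shape = (5, 2, 2)

Row-insert the values π_1, π_2, … into P one at a time, bumping the leftmost entry strictly greater than the inserted value down to the next row. The recording tableau Q records, in position (i, j), the step at which that cell was added to P.
  Insert 6 (step 1): P = [6];  Q = [1]
  Insert 1 (step 2): P = [1] / [6];  Q = [1] / [2]
  Insert 3 (step 3): P = [1, 3] / [6];  Q = [1, 3] / [2]
  Insert 9 (step 4): P = [1, 3, 9] / [6];  Q = [1, 3, 4] / [2]
  Insert 5 (step 5): P = [1, 3, 5] / [6, 9];  Q = [1, 3, 4] / [2, 5]
  Insert 7 (step 6): P = [1, 3, 5, 7] / [6, 9];  Q = [1, 3, 4, 6] / [2, 5]
  Insert 2 (step 7): P = [1, 2, 5, 7] / [3, 9] / [6];  Q = [1, 3, 4, 6] / [2, 5] / [7]
  Insert 8 (step 8): P = [1, 2, 5, 7, 8] / [3, 9] / [6];  Q = [1, 3, 4, 6, 8] / [2, 5] / [7]
  Insert 4 (step 9): P = [1, 2, 4, 7, 8] / [3, 5] / [6, 9];  Q = [1, 3, 4, 6, 8] / [2, 5] / [7, 9]
Final shape: (5, 2, 2).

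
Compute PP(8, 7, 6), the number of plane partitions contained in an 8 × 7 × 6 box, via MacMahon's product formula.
PP(8, 7, 6) = 19702998159210080

Evaluate the triple product over i = 1..8, j = 1..7, k = 1..6. The factors are (2/1) · (3/2) · (4/3) · (5/4) · (6/5) · (7/6) · (3/2) · (4/3) · … (336 factors total). The numerators and denominators telescope so the product is an integer; carrying out the multiplication exactly gives PP(8, 7, 6) = 19702998159210080.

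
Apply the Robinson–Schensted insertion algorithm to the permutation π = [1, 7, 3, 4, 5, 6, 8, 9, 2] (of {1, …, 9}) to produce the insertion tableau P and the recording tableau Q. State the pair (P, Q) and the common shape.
P = [1, 2, 4, 5, 6, 8, 9] / [3] / [7];  Q = [1, 2, 4, 5, 6, 7, 8] / [3] / [9];  common shape = (7, 1, 1)

Row-insert the values π_1, π_2, … into P one at a time, bumping the leftmost entry strictly greater than the inserted value down to the next row. The recording tableau Q records, in position (i, j), the step at which that cell was added to P.
  Insert 1 (step 1): P = [1];  Q = [1]
  Insert 7 (step 2): P = [1, 7];  Q = [1, 2]
  Insert 3 (step 3): P = [1, 3] / [7];  Q = [1, 2] / [3]
  Insert 4 (step 4): P = [1, 3, 4] / [7];  Q = [1, 2, 4] / [3]
  Insert 5 (step 5): P = [1, 3, 4, 5] / [7];  Q = [1, 2, 4, 5] / [3]
  Insert 6 (step 6): P = [1, 3, 4, 5, 6] / [7];  Q = [1, 2, 4, 5, 6] / [3]
  Insert 8 (step 7): P = [1, 3, 4, 5, 6, 8] / [7];  Q = [1, 2, 4, 5, 6, 7] / [3]
  Insert 9 (step 8): P = [1, 3, 4, 5, 6, 8, 9] / [7];  Q = [1, 2, 4, 5, 6, 7, 8] / [3]
  Insert 2 (step 9): P = [1, 2, 4, 5, 6, 8, 9] / [3] / [7];  Q = [1, 2, 4, 5, 6, 7, 8] / [3] / [9]
Final shape: (7, 1, 1).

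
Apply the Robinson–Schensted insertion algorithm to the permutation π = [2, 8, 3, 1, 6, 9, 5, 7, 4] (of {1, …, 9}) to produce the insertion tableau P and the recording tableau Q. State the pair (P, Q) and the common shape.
P = [1, 3, 4, 7] / [2, 5, 9] / [6] / [8];  Q = [1, 2, 5, 6] / [3, 7, 8] / [4] / [9];  common shape = (4, 3, 1, 1)

Row-insert the values π_1, π_2, … into P one at a time, bumping the leftmost entry strictly greater than the inserted value down to the next row. The recording tableau Q records, in position (i, j), the step at which that cell was added to P.
  Insert 2 (step 1): P = [2];  Q = [1]
  Insert 8 (step 2): P = [2, 8];  Q = [1, 2]
  Insert 3 (step 3): P = [2, 3] / [8];  Q = [1, 2] / [3]
  Insert 1 (step 4): P = [1, 3] / [2] / [8];  Q = [1, 2] / [3] / [4]
  Insert 6 (step 5): P = [1, 3, 6] / [2] / [8];  Q = [1, 2, 5] / [3] / [4]
  Insert 9 (step 6): P = [1, 3, 6, 9] / [2] / [8];  Q = [1, 2, 5, 6] / [3] / [4]
  Insert 5 (step 7): P = [1, 3, 5, 9] / [2, 6] / [8];  Q = [1, 2, 5, 6] / [3, 7] / [4]
  Insert 7 (step 8): P = [1, 3, 5, 7] / [2, 6, 9] / [8];  Q = [1, 2, 5, 6] / [3, 7, 8] / [4]
  Insert 4 (step 9): P = [1, 3, 4, 7] / [2, 5, 9] / [6] / [8];  Q = [1, 2, 5, 6] / [3, 7, 8] / [4] / [9]
Final shape: (4, 3, 1, 1).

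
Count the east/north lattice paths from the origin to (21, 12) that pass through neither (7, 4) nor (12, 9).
Number of paths = 202923820

Inclusion–exclusion. Total paths: C(33, 21) = 354817320. Through P₁: C(11, 7)·C(22, 14) = 105524100. Through P₂: C(21, 12)·C(12, 9) = 64664600. Since P₁ is strictly southwest of P₂, a monotone path through both must visit P₁ then P₂; paths through both = C(11, 7)·C(10, 5)·C(12, 9) = 18295200. Avoid both = 354817320 − 105524100 − 64664600 + 18295200 = 202923820.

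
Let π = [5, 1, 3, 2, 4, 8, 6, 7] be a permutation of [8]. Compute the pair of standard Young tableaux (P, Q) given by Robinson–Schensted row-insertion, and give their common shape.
P = [1, 2, 4, 6, 7] / [3, 8] / [5];  Q = [1, 3, 5, 6, 8] / [2, 7] / [4];  common shape = (5, 2, 1)

Row-insert the values π_1, π_2, … into P one at a time, bumping the leftmost entry strictly greater than the inserted value down to the next row. The recording tableau Q records, in position (i, j), the step at which that cell was added to P.
  Insert 5 (step 1): P = [5];  Q = [1]
  Insert 1 (step 2): P = [1] / [5];  Q = [1] / [2]
  Insert 3 (step 3): P = [1, 3] / [5];  Q = [1, 3] / [2]
  Insert 2 (step 4): P = [1, 2] / [3] / [5];  Q = [1, 3] / [2] / [4]
  Insert 4 (step 5): P = [1, 2, 4] / [3] / [5];  Q = [1, 3, 5] / [2] / [4]
  Insert 8 (step 6): P = [1, 2, 4, 8] / [3] / [5];  Q = [1, 3, 5, 6] / [2] / [4]
  Insert 6 (step 7): P = [1, 2, 4, 6] / [3, 8] / [5];  Q = [1, 3, 5, 6] / [2, 7] / [4]
  Insert 7 (step 8): P = [1, 2, 4, 6, 7] / [3, 8] / [5];  Q = [1, 3, 5, 6, 8] / [2, 7] / [4]
Final shape: (5, 2, 1).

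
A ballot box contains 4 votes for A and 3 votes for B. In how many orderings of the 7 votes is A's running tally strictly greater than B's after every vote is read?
Strict-lead orderings = 5

Total orderings of the 7 votes with 4 for A: C(7, 4) = 35. By the Bertrand ballot formula (Cycle Lemma / reflection principle), the number of orderings in which A is strictly ahead of B throughout is (p − q)/(p + q) · C(p + q, p) = (4 − 3)/(4 + 3) · 35 = 5.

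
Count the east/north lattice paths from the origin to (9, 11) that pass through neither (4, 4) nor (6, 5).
Number of paths = 91352

Inclusion–exclusion. Total paths: C(20, 9) = 167960. Through P₁: C(8, 4)·C(12, 5) = 55440. Through P₂: C(11, 6)·C(9, 3) = 38808. Since P₁ is strictly southwest of P₂, a monotone path through both must visit P₁ then P₂; paths through both = C(8, 4)·C(3, 2)·C(9, 3) = 17640. Avoid both = 167960 − 55440 − 38808 + 17640 = 91352.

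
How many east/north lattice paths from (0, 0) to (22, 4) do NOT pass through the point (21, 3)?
Number of paths = 10902

Total paths from (0, 0) to (22, 4): C(26, 22) = 14950. Paths through (21, 3): (paths (0, 0) → (21, 3)) × (paths (21, 3) → (22, 4)) = C(24, 21) · C(2, 1) = 2024 · 2 = 4048. Avoidance count = 14950 − 4048 = 10902.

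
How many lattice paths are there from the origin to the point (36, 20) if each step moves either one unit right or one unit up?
Number of paths = 785613562163430

A monotone lattice path from (0, 0) to (36, 20) consists of 36 east steps and 20 north steps in some order, so it is determined by which 36 of the 56 steps are east. The count is C(56, 36) = 785613562163430.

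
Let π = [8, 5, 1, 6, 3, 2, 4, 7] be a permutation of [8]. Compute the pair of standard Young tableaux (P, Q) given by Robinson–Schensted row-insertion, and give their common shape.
P = [1, 2, 4, 7] / [3, 6] / [5] / [8];  Q = [1, 4, 7, 8] / [2, 5] / [3] / [6];  common shape = (4, 2, 1, 1)

Row-insert the values π_1, π_2, … into P one at a time, bumping the leftmost entry strictly greater than the inserted value down to the next row. The recording tableau Q records, in position (i, j), the step at which that cell was added to P.
  Insert 8 (step 1): P = [8];  Q = [1]
  Insert 5 (step 2): P = [5] / [8];  Q = [1] / [2]
  Insert 1 (step 3): P = [1] / [5] / [8];  Q = [1] / [2] / [3]
  Insert 6 (step 4): P = [1, 6] / [5] / [8];  Q = [1, 4] / [2] / [3]
  Insert 3 (step 5): P = [1, 3] / [5, 6] / [8];  Q = [1, 4] / [2, 5] / [3]
  Insert 2 (step 6): P = [1, 2] / [3, 6] / [5] / [8];  Q = [1, 4] / [2, 5] / [3] / [6]
  Insert 4 (step 7): P = [1, 2, 4] / [3, 6] / [5] / [8];  Q = [1, 4, 7] / [2, 5] / [3] / [6]
  Insert 7 (step 8): P = [1, 2, 4, 7] / [3, 6] / [5] / [8];  Q = [1, 4, 7, 8] / [2, 5] / [3] / [6]
Final shape: (4, 2, 1, 1).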